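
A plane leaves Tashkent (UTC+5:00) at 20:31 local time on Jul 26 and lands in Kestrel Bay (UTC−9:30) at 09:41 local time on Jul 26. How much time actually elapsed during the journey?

Kestrel Bay is 14:30 behind Tashkent.
Clock-face elapsed time (ignoring zones) is −10 hours 50 minutes.
Actual elapsed = −10 hours 50 minutes + 14:30 = 3 hours 40 minutes.

3 hours 40 minutes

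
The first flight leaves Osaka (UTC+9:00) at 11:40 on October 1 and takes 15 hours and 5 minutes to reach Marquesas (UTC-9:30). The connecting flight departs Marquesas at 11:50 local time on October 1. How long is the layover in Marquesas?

Convert departure to UTC: 11:40 − 9:00 = 02:40 UTC on Oct 1.
Add 15 hours 5 minutes flight time → 17:45 UTC.
Marquesas is UTC−9:30, so local arrival = 17:45 − 9:30 = 08:15 on Oct 1.
Layover = 11:50 − 08:15 = 3 hours 35 minutes.

3 hours 35 minutes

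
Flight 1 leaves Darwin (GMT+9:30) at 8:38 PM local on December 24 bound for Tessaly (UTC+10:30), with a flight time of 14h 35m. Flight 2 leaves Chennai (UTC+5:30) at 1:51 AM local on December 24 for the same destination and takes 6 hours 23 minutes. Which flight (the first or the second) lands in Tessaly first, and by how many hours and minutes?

Flight 1 in UTC: 8:38 PM − 9:30 = 11:08 AM on Dec 24.
+14 hours 35 minutes → arrive 1:43 AM UTC on Dec 25.
Flight 2 in UTC: 1:51 AM − 5:30 = 8:21 PM on Dec 23.
+6 hours 23 minutes → arrive 2:44 AM UTC on Dec 24.
Flight 2 lands earlier by 22 hours 59 minutes.

the second, by 22 hours 59 minutes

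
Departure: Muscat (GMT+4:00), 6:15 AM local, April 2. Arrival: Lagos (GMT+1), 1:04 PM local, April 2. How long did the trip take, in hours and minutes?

Departure in UTC: 6:15 AM − 4:00 = 2:15 AM on Apr 2.
Arrival in UTC: 1:04 PM − 1:00 = 12:04 PM on Apr 2.
Elapsed = 12:04 PM − 2:15 AM = 9 hours 49 minutes.

9 hours 49 minutes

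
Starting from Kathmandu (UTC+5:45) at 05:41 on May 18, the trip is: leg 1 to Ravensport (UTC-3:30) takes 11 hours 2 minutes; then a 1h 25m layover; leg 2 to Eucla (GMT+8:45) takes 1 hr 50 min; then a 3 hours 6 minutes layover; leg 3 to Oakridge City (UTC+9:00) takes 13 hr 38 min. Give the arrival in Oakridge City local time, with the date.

15:57 on May 19

Convert departure to UTC: 05:41 − 5:45 = 23:56 UTC on May 17.
Add 11 hours 2 minutes leg 1 → 10:58 UTC (May 18).
Add 1 hour and 25 minutes layover in Ravensport → 12:23 UTC.
Add 1 hour and 50 minutes leg 2 → 14:13 UTC.
Add 3 hours and 6 minutes layover in Eucla → 17:19 UTC.
Add 13 hours and 38 minutes leg 3 → 06:57 UTC (May 19).
Oakridge City is UTC+9:00, so local arrival = 06:57 + 9:00 = 15:57 on May 19.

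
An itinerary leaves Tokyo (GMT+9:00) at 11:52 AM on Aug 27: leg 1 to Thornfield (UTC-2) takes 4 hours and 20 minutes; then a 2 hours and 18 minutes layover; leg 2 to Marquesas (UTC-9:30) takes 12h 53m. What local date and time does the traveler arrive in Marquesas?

Convert departure to UTC: 11:52 AM − 9:00 = 2:52 AM UTC on Aug 27.
Add 4 hours 20 minutes leg 1 → 7:12 AM UTC.
Add 2 hours 18 minutes layover in Thornfield → 9:30 AM UTC.
Add 12 hours and 53 minutes leg 2 → 10:23 PM UTC.
Marquesas is UTC−9:30, so local arrival = 10:23 PM − 9:30 = 12:53 PM on Aug 27.

12:53 PM on August 27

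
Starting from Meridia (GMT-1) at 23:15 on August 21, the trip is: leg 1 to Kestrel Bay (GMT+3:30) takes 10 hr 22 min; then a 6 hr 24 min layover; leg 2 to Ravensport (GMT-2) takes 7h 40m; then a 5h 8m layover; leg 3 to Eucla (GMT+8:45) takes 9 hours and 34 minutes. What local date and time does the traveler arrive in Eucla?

00:08 on August 24

Convert departure to UTC: 23:15 + 1:00 = 00:15 UTC on Aug 22.
Add 10 hours 22 minutes leg 1 → 10:37 UTC.
Add 6 hours and 24 minutes layover in Kestrel Bay → 17:01 UTC.
Add 7 hours 40 minutes leg 2 → 00:41 UTC (Aug 23).
Add 5 hours and 8 minutes layover in Ravensport → 05:49 UTC.
Add 9 hours 34 minutes leg 3 → 15:23 UTC.
Eucla is UTC+8:45, so local arrival = 15:23 + 8:45 = 00:08 on Aug 24.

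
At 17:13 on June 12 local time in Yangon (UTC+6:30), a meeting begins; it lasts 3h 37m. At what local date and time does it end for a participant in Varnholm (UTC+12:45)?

Convert start to UTC: 17:13 − 6:30 = 10:43 UTC on Jun 12.
Add 3 hours and 37 minutes duration → 14:20 UTC.
Varnholm is UTC+12:45, so local end time = 14:20 + 12:45 = 03:05 on Jun 13.

03:05 on Jun 13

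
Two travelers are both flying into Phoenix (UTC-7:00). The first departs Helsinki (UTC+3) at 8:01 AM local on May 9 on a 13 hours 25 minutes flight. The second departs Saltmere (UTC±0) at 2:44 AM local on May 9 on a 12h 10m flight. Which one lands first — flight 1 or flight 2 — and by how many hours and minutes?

the second, by 3 hours 32 minutes

Flight 1 in UTC: 8:01 AM − 3:00 = 5:01 AM on May 9.
+13 hours 25 minutes → arrive 6:26 PM UTC on May 9.
Flight 2 departs at 2:44 AM UTC (May 9).
+12 hours and 10 minutes → arrive 2:54 PM UTC on May 9.
Flight 2 lands earlier by 3 hours 32 minutes.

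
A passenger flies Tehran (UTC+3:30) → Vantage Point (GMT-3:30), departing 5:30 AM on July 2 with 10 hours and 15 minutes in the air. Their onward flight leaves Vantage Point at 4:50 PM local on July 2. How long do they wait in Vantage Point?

Convert departure to UTC: 5:30 AM − 3:30 = 2:00 AM UTC on Jul 2.
Add 10 hours and 15 minutes flight time → 12:15 PM UTC.
Vantage Point is UTC−3:30, so local arrival = 12:15 PM − 3:30 = 8:45 AM on Jul 2.
Layover = 4:50 PM − 8:45 AM = 8 hours 5 minutes.

8 hours 5 minutes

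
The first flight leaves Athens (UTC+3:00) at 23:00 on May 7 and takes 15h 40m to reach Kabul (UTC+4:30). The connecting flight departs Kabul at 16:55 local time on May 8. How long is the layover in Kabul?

Convert departure to UTC: 23:00 − 3:00 = 20:00 UTC on May 7.
Add 15 hours and 40 minutes flight time → 11:40 UTC (May 8).
Kabul is UTC+4:30, so local arrival = 11:40 + 4:30 = 16:10 on May 8.
Layover = 16:55 − 16:10 = 45 minutes.

45 minutes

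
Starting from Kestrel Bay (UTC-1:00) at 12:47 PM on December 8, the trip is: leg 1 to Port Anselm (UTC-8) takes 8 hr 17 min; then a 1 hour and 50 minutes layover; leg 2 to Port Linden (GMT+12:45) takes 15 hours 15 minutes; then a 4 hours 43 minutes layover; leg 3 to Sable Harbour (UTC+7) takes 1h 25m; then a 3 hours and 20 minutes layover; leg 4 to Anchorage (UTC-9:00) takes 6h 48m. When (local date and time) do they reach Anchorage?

Convert departure to UTC: 12:47 PM + 1:00 = 1:47 PM UTC on Dec 8.
Add 8 hours 17 minutes leg 1 → 10:04 PM UTC.
Add 1 hour and 50 minutes layover in Port Anselm → 11:54 PM UTC.
Add 15 hours and 15 minutes leg 2 → 3:09 PM UTC (Dec 9).
Add 4 hours and 43 minutes layover in Port Linden → 7:52 PM UTC.
Add 1 hour and 25 minutes leg 3 → 9:17 PM UTC.
Add 3 hours 20 minutes layover in Sable Harbour → 12:37 AM UTC (Dec 10).
Add 6 hours and 48 minutes leg 4 → 7:25 AM UTC.
Anchorage is UTC−9:00, so local arrival = 7:25 AM − 9:00 = 10:25 PM on Dec 9.

10:25 PM on December 9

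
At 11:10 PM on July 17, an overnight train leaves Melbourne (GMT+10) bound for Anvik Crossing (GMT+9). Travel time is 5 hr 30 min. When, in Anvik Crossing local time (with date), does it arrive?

3:40 AM on July 18

Convert departure to UTC: 11:10 PM − 10:00 = 1:10 PM UTC on Jul 17.
Add 5 hours and 30 minutes travel time → 6:40 PM UTC.
Anvik Crossing is UTC+9:00, so local arrival = 6:40 PM + 9:00 = 3:40 AM on Jul 18.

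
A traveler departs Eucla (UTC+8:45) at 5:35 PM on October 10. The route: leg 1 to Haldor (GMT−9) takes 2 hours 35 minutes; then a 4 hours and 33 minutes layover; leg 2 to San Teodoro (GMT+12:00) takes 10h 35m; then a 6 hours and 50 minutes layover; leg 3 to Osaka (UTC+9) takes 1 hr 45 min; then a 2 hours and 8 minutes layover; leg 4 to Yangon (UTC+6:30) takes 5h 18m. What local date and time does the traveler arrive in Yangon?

1:04 AM on October 12

Convert departure to UTC: 5:35 PM − 8:45 = 8:50 AM UTC on Oct 10.
Add 2 hours and 35 minutes leg 1 → 11:25 AM UTC.
Add 4 hours 33 minutes layover in Haldor → 3:58 PM UTC.
Add 10 hours and 35 minutes leg 2 → 2:33 AM UTC (Oct 11).
Add 6 hours and 50 minutes layover in San Teodoro → 9:23 AM UTC.
Add 1 hour and 45 minutes leg 3 → 11:08 AM UTC.
Add 2 hours and 8 minutes layover in Osaka → 1:16 PM UTC.
Add 5 hours and 18 minutes leg 4 → 6:34 PM UTC.
Yangon is UTC+6:30, so local arrival = 6:34 PM + 6:30 = 1:04 AM on Oct 12.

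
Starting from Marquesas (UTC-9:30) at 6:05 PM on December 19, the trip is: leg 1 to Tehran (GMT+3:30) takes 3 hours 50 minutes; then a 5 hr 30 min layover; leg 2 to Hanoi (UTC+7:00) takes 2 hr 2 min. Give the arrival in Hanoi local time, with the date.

9:57 PM on December 20

Convert departure to UTC: 6:05 PM + 9:30 = 3:35 AM UTC on Dec 20.
Add 3 hours 50 minutes leg 1 → 7:25 AM UTC.
Add 5 hours 30 minutes layover in Tehran → 12:55 PM UTC.
Add 2 hours and 2 minutes leg 2 → 2:57 PM UTC.
Hanoi is UTC+7:00, so local arrival = 2:57 PM + 7:00 = 9:57 PM on Dec 20.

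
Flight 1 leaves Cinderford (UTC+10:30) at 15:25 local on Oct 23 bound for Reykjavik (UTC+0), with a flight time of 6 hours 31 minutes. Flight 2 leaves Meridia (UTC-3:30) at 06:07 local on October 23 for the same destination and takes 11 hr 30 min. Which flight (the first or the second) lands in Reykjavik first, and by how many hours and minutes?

Flight 1 in UTC: 15:25 − 10:30 = 04:55 on Oct 23.
+6 hours and 31 minutes → arrive 11:26 UTC on Oct 23.
Flight 2 in UTC: 06:07 + 3:30 = 09:37 on Oct 23.
+11 hours and 30 minutes → arrive 21:07 UTC on Oct 23.
Flight 1 lands earlier by 9 hours 41 minutes.

the first, by 9 hours 41 minutes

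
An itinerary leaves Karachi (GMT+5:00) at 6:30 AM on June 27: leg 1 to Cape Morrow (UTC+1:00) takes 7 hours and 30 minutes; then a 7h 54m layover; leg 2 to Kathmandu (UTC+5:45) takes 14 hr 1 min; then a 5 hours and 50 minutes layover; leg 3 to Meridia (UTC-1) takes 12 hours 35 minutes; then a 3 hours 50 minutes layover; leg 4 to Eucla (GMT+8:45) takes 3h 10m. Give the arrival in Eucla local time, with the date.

Convert departure to UTC: 6:30 AM − 5:00 = 1:30 AM UTC on Jun 27.
Add 7 hours 30 minutes leg 1 → 9:00 AM UTC.
Add 7 hours 54 minutes layover in Cape Morrow → 4:54 PM UTC.
Add 14 hours 1 minute leg 2 → 6:55 AM UTC (Jun 28).
Add 5 hours and 50 minutes layover in Kathmandu → 12:45 PM UTC.
Add 12 hours and 35 minutes leg 3 → 1:20 AM UTC (Jun 29).
Add 3 hours and 50 minutes layover in Meridia → 5:10 AM UTC.
Add 3 hours 10 minutes leg 4 → 8:20 AM UTC.
Eucla is UTC+8:45, so local arrival = 8:20 AM + 8:45 = 5:05 PM on Jun 29.

5:05 PM on June 29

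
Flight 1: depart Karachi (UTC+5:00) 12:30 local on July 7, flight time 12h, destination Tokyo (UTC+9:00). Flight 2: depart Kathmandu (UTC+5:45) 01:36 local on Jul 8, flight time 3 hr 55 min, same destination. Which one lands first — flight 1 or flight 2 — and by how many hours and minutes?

the first, by 4 hours 16 minutes

Flight 1 in UTC: 12:30 − 5:00 = 07:30 on Jul 7.
+12 hours → arrive 19:30 UTC on Jul 7.
Flight 2 in UTC: 01:36 − 5:45 = 19:51 on Jul 7.
+3 hours and 55 minutes → arrive 23:46 UTC on Jul 7.
Flight 1 lands earlier by 4 hours 16 minutes.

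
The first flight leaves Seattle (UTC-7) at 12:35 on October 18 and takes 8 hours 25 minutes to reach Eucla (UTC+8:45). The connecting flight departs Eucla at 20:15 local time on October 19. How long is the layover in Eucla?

7 hours 30 minutes

Convert departure to UTC: 12:35 + 7:00 = 19:35 UTC on Oct 18.
Add 8 hours 25 minutes flight time → 04:00 UTC (Oct 19).
Eucla is UTC+8:45, so local arrival = 04:00 + 8:45 = 12:45 on Oct 19.
Layover = 20:15 − 12:45 = 7 hours 30 minutes.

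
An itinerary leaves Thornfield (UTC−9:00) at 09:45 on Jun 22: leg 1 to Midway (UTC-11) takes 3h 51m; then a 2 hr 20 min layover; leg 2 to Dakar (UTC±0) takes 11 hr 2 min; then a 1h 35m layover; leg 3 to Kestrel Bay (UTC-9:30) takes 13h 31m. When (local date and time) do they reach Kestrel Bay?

17:34 on June 23

Convert departure to UTC: 09:45 + 9:00 = 18:45 UTC on Jun 22.
Add 3 hours and 51 minutes leg 1 → 22:36 UTC.
Add 2 hours and 20 minutes layover in Midway → 00:56 UTC (Jun 23).
Add 11 hours and 2 minutes leg 2 → 11:58 UTC.
Add 1 hour 35 minutes layover in Dakar → 13:33 UTC.
Add 13 hours and 31 minutes leg 3 → 03:04 UTC (Jun 24).
Kestrel Bay is UTC−9:30, so local arrival = 03:04 − 9:30 = 17:34 on Jun 23.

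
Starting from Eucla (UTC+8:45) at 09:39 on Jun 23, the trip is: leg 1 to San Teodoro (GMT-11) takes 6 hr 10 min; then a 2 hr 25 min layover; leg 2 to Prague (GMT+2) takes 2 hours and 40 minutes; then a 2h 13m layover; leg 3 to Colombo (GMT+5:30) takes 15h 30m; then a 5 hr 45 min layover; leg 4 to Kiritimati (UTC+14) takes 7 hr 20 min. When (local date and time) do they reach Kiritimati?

Convert departure to UTC: 09:39 − 8:45 = 00:54 UTC on Jun 23.
Add 6 hours 10 minutes leg 1 → 07:04 UTC.
Add 2 hours 25 minutes layover in San Teodoro → 09:29 UTC.
Add 2 hours and 40 minutes leg 2 → 12:09 UTC.
Add 2 hours 13 minutes layover in Prague → 14:22 UTC.
Add 15 hours and 30 minutes leg 3 → 05:52 UTC (Jun 24).
Add 5 hours and 45 minutes layover in Colombo → 11:37 UTC.
Add 7 hours 20 minutes leg 4 → 18:57 UTC.
Kiritimati is UTC+14:00, so local arrival = 18:57 + 14:00 = 08:57 on Jun 25.

08:57 on Jun 25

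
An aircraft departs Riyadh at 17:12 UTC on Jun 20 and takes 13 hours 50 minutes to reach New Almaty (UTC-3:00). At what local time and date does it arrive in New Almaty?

Departure is given in UTC: 17:12 on Jun 20.
Add 13 hours and 50 minutes → 07:02 UTC (Jun 21).
New Almaty is UTC−3:00: 07:02 − 3:00 = 04:02 on Jun 21.

04:02 on Jun 21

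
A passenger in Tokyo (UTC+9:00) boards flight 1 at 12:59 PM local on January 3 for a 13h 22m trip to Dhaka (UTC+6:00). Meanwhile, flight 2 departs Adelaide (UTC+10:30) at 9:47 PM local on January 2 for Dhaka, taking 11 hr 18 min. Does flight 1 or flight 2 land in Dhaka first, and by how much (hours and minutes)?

the second, by 18 hours 46 minutes

Flight 1 in UTC: 12:59 PM − 9:00 = 3:59 AM on Jan 3.
+13 hours 22 minutes → arrive 5:21 PM UTC on Jan 3.
Flight 2 in UTC: 9:47 PM − 10:30 = 11:17 AM on Jan 2.
+11 hours 18 minutes → arrive 10:35 PM UTC on Jan 2.
Flight 2 lands earlier by 18 hours 46 minutes.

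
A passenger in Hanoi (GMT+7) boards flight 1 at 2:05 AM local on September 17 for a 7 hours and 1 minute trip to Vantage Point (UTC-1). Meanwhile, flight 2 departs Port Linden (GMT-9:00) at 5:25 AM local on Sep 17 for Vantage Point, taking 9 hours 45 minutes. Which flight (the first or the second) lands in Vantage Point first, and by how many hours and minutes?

the first, by 22 hours 4 minutes

Flight 1 in UTC: 2:05 AM − 7:00 = 7:05 PM on Sep 16.
+7 hours and 1 minute → arrive 2:06 AM UTC on Sep 17.
Flight 2 in UTC: 5:25 AM + 9:00 = 2:25 PM on Sep 17.
+9 hours 45 minutes → arrive 12:10 AM UTC on Sep 18.
Flight 1 lands earlier by 22 hours 4 minutes.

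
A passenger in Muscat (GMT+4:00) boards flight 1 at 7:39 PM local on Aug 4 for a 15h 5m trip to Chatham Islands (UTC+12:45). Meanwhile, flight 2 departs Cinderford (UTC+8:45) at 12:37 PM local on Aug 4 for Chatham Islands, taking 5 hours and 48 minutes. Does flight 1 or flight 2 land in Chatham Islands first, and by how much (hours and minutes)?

the second, by 21 hours 4 minutes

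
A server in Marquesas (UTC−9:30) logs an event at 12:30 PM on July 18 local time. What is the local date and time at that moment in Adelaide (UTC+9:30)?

7:30 AM on July 19

In UTC: 12:30 PM + 9:30 = 10:00 PM on Jul 18.
Adelaide is UTC+9:30: 10:00 PM + 9:30 = 7:30 AM on Jul 19.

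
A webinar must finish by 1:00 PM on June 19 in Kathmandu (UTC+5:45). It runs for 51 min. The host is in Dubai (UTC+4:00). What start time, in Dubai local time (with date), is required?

Target end time in UTC: 1:00 PM − 5:45 = 7:15 AM on Jun 19.
Subtract 51 minutes → start 6:24 AM UTC on Jun 19.
Dubai is UTC+4:00: 6:24 AM + 4:00 = 10:24 AM on Jun 19.

10:24 AM on Jun 19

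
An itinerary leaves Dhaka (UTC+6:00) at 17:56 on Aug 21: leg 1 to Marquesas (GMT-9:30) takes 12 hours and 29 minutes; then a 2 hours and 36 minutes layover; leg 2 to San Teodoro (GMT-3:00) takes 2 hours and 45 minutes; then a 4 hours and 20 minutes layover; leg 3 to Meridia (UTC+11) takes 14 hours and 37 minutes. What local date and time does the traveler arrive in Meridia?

11:43 on August 23

Convert departure to UTC: 17:56 − 6:00 = 11:56 UTC on Aug 21.
Add 12 hours 29 minutes leg 1 → 00:25 UTC (Aug 22).
Add 2 hours and 36 minutes layover in Marquesas → 03:01 UTC.
Add 2 hours 45 minutes leg 2 → 05:46 UTC.
Add 4 hours 20 minutes layover in San Teodoro → 10:06 UTC.
Add 14 hours 37 minutes leg 3 → 00:43 UTC (Aug 23).
Meridia is UTC+11:00, so local arrival = 00:43 + 11:00 = 11:43 on Aug 23.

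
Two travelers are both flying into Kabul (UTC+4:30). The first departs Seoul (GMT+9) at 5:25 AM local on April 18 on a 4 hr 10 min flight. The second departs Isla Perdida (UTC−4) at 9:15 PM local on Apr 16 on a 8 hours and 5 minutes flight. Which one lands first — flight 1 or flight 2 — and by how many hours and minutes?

the second, by 15 hours 15 minutes

Flight 1 in UTC: 5:25 AM − 9:00 = 8:25 PM on Apr 17.
+4 hours 10 minutes → arrive 12:35 AM UTC on Apr 18.
Flight 2 in UTC: 9:15 PM + 4:00 = 1:15 AM on Apr 17.
+8 hours and 5 minutes → arrive 9:20 AM UTC on Apr 17.
Flight 2 lands earlier by 15 hours 15 minutes.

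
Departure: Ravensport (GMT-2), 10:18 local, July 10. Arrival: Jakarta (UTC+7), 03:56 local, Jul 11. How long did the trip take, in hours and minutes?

8 hours 38 minutes

Departure in UTC: 10:18 + 2:00 = 12:18 on Jul 10.
Arrival in UTC: 03:56 − 7:00 = 20:56 on Jul 10.
Elapsed = 20:56 − 12:18 = 8 hours 38 minutes.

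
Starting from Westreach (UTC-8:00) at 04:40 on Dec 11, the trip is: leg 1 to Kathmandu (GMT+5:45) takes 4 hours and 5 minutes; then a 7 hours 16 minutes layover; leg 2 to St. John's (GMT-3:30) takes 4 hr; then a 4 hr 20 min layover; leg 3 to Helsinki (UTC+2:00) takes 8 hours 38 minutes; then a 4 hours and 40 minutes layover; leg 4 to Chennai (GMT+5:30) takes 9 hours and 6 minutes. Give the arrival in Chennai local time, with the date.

Convert departure to UTC: 04:40 + 8:00 = 12:40 UTC on Dec 11.
Add 4 hours and 5 minutes leg 1 → 16:45 UTC.
Add 7 hours 16 minutes layover in Kathmandu → 00:01 UTC (Dec 12).
Add 4 hours leg 2 → 04:01 UTC.
Add 4 hours 20 minutes layover in St. John's → 08:21 UTC.
Add 8 hours 38 minutes leg 3 → 16:59 UTC.
Add 4 hours and 40 minutes layover in Helsinki → 21:39 UTC.
Add 9 hours and 6 minutes leg 4 → 06:45 UTC (Dec 13).
Chennai is UTC+5:30, so local arrival = 06:45 + 5:30 = 12:15 on Dec 13.

12:15 on Dec 13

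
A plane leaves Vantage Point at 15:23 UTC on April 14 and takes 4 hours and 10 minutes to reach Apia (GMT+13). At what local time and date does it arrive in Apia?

08:33 on April 15

Departure is given in UTC: 15:23 on Apr 14.
Add 4 hours 10 minutes → 19:33 UTC.
Apia is UTC+13:00: 19:33 + 13:00 = 08:33 on Apr 15.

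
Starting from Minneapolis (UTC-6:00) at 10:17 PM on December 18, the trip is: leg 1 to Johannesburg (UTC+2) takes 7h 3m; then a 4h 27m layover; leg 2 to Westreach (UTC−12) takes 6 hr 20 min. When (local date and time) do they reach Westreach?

Convert departure to UTC: 10:17 PM + 6:00 = 4:17 AM UTC on Dec 19.
Add 7 hours 3 minutes leg 1 → 11:20 AM UTC.
Add 4 hours and 27 minutes layover in Johannesburg → 3:47 PM UTC.
Add 6 hours and 20 minutes leg 2 → 10:07 PM UTC.
Westreach is UTC−12:00, so local arrival = 10:07 PM − 12:00 = 10:07 AM on Dec 19.

10:07 AM on Dec 19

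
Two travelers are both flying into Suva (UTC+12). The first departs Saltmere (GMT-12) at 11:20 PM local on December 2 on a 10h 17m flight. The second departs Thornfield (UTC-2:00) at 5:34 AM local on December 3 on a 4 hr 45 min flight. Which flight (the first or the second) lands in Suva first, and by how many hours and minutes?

the second, by 9 hours 18 minutes

Flight 1 in UTC: 11:20 PM + 12:00 = 11:20 AM on Dec 3.
+10 hours and 17 minutes → arrive 9:37 PM UTC on Dec 3.
Flight 2 in UTC: 5:34 AM + 2:00 = 7:34 AM on Dec 3.
+4 hours 45 minutes → arrive 12:19 PM UTC on Dec 3.
Flight 2 lands earlier by 9 hours 18 minutes.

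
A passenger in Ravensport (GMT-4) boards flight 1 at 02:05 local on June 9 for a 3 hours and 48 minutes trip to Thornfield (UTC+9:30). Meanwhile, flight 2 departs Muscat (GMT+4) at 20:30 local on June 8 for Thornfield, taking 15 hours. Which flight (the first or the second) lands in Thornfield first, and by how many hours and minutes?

Flight 1 in UTC: 02:05 + 4:00 = 06:05 on Jun 9.
+3 hours 48 minutes → arrive 09:53 UTC on Jun 9.
Flight 2 in UTC: 20:30 − 4:00 = 16:30 on Jun 8.
+15 hours → arrive 07:30 UTC on Jun 9.
Flight 2 lands earlier by 2 hours 23 minutes.

the second, by 2 hours 23 minutes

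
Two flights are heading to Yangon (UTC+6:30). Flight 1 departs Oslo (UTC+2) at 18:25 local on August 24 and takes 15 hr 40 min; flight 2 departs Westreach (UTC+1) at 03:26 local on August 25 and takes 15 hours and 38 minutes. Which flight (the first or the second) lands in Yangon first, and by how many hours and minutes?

the first, by 9 hours 59 minutes

Flight 1 in UTC: 18:25 − 2:00 = 16:25 on Aug 24.
+15 hours 40 minutes → arrive 08:05 UTC on Aug 25.
Flight 2 in UTC: 03:26 − 1:00 = 02:26 on Aug 25.
+15 hours and 38 minutes → arrive 18:04 UTC on Aug 25.
Flight 1 lands earlier by 9 hours 59 minutes.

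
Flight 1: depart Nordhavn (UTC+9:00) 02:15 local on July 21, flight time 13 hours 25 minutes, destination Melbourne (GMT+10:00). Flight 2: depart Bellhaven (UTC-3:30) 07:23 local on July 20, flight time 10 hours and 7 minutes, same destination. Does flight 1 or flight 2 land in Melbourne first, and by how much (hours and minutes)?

the second, by 9 hours 40 minutes

Flight 1 in UTC: 02:15 − 9:00 = 17:15 on Jul 20.
+13 hours 25 minutes → arrive 06:40 UTC on Jul 21.
Flight 2 in UTC: 07:23 + 3:30 = 10:53 on Jul 20.
+10 hours 7 minutes → arrive 21:00 UTC on Jul 20.
Flight 2 lands earlier by 9 hours 40 minutes.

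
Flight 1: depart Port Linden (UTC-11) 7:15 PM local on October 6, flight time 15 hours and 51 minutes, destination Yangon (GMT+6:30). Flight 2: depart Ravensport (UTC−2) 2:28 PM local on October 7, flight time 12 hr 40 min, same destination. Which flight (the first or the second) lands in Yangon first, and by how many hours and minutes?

Flight 1 in UTC: 7:15 PM + 11:00 = 6:15 AM on Oct 7.
+15 hours 51 minutes → arrive 10:06 PM UTC on Oct 7.
Flight 2 in UTC: 2:28 PM + 2:00 = 4:28 PM on Oct 7.
+12 hours and 40 minutes → arrive 5:08 AM UTC on Oct 8.
Flight 1 lands earlier by 7 hours 2 minutes.

the first, by 7 hours 2 minutes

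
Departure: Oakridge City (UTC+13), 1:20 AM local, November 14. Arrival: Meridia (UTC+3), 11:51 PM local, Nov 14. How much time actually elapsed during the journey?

32 hours 31 minutes

Departure in UTC: 1:20 AM − 13:00 = 12:20 PM on Nov 13.
Arrival in UTC: 11:51 PM − 3:00 = 8:51 PM on Nov 14.
Elapsed = 8:51 PM − 12:20 PM (+1 day) = 32 hours 31 minutes.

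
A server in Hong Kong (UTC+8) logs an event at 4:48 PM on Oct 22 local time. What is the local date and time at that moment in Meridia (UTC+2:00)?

10:48 AM on October 22

Meridia is 6:00 behind Hong Kong.
Shift by the zone difference: 4:48 PM − 6:00 = 10:48 AM on Oct 22 in Meridia.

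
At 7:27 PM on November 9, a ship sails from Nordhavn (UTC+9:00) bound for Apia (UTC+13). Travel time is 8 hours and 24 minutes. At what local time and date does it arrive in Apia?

Convert departure to UTC: 7:27 PM − 9:00 = 10:27 AM UTC on Nov 9.
Add 8 hours and 24 minutes travel time → 6:51 PM UTC.
Apia is UTC+13:00, so local arrival = 6:51 PM + 13:00 = 7:51 AM on Nov 10.

7:51 AM on November 10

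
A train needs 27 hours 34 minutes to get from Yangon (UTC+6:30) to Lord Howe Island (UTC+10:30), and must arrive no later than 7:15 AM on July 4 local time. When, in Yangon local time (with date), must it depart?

11:41 PM on July 2

Target arrival in UTC: 7:15 AM − 10:30 = 8:45 PM on Jul 3.
Subtract 27 hours and 34 minutes → departure 5:11 PM UTC on Jul 2.
Yangon is UTC+6:30: 5:11 PM + 6:30 = 11:41 PM on Jul 2.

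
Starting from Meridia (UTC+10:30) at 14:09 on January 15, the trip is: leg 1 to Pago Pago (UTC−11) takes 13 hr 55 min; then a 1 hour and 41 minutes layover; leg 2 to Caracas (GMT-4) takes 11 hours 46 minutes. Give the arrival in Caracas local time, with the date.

Convert departure to UTC: 14:09 − 10:30 = 03:39 UTC on Jan 15.
Add 13 hours and 55 minutes leg 1 → 17:34 UTC.
Add 1 hour 41 minutes layover in Pago Pago → 19:15 UTC.
Add 11 hours 46 minutes leg 2 → 07:01 UTC (Jan 16).
Caracas is UTC−4:00, so local arrival = 07:01 − 4:00 = 03:01 on Jan 16.

03:01 on January 16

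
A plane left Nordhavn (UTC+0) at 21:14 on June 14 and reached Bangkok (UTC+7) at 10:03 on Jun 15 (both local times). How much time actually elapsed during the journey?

5 hours 49 minutes

Departure is already UTC: 21:14 on Jun 14.
Arrival in UTC: 10:03 − 7:00 = 03:03 on Jun 15.
Elapsed = 03:03 − 21:14 (+1 day) = 5 hours 49 minutes.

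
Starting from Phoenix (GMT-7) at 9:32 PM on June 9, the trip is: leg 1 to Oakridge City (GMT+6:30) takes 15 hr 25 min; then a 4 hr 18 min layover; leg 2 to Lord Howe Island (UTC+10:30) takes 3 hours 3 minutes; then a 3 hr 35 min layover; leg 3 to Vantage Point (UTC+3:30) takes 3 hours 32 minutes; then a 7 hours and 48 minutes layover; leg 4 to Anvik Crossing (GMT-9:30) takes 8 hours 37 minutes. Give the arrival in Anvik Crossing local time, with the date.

5:20 PM on Jun 11

Convert departure to UTC: 9:32 PM + 7:00 = 4:32 AM UTC on Jun 10.
Add 15 hours and 25 minutes leg 1 → 7:57 PM UTC.
Add 4 hours 18 minutes layover in Oakridge City → 12:15 AM UTC (Jun 11).
Add 3 hours and 3 minutes leg 2 → 3:18 AM UTC.
Add 3 hours 35 minutes layover in Lord Howe Island → 6:53 AM UTC.
Add 3 hours 32 minutes leg 3 → 10:25 AM UTC.
Add 7 hours and 48 minutes layover in Vantage Point → 6:13 PM UTC.
Add 8 hours 37 minutes leg 4 → 2:50 AM UTC (Jun 12).
Anvik Crossing is UTC−9:30, so local arrival = 2:50 AM − 9:30 = 5:20 PM on Jun 11.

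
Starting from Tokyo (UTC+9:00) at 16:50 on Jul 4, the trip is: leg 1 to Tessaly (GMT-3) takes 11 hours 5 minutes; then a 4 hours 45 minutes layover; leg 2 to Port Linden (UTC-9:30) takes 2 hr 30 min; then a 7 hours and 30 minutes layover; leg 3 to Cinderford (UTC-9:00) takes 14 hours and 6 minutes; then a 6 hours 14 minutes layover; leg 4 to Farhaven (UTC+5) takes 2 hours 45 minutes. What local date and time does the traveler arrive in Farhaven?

13:45 on July 6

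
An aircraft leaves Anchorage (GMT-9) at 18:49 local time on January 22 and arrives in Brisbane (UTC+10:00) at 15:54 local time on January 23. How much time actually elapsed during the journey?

2 hours 5 minutes

Departure in UTC: 18:49 + 9:00 = 03:49 on Jan 23.
Arrival in UTC: 15:54 − 10:00 = 05:54 on Jan 23.
Elapsed = 05:54 − 03:49 = 2 hours 5 minutes.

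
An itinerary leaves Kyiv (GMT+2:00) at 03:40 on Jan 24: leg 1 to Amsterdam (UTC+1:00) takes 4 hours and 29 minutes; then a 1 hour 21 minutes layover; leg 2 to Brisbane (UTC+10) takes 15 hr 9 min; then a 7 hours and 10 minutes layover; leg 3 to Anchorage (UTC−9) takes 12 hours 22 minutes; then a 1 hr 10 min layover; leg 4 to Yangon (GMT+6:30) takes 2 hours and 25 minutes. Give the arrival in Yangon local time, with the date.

04:16 on January 26

Convert departure to UTC: 03:40 − 2:00 = 01:40 UTC on Jan 24.
Add 4 hours 29 minutes leg 1 → 06:09 UTC.
Add 1 hour and 21 minutes layover in Amsterdam → 07:30 UTC.
Add 15 hours 9 minutes leg 2 → 22:39 UTC.
Add 7 hours and 10 minutes layover in Brisbane → 05:49 UTC (Jan 25).
Add 12 hours 22 minutes leg 3 → 18:11 UTC.
Add 1 hour and 10 minutes layover in Anchorage → 19:21 UTC.
Add 2 hours 25 minutes leg 4 → 21:46 UTC.
Yangon is UTC+6:30, so local arrival = 21:46 + 6:30 = 04:16 on Jan 26.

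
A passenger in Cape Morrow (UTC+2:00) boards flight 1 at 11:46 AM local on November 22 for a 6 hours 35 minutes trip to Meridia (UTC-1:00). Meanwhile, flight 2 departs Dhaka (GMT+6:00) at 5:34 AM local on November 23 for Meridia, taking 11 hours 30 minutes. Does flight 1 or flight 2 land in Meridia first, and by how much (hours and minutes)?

the first, by 18 hours 43 minutes

Flight 1 in UTC: 11:46 AM − 2:00 = 9:46 AM on Nov 22.
+6 hours and 35 minutes → arrive 4:21 PM UTC on Nov 22.
Flight 2 in UTC: 5:34 AM − 6:00 = 11:34 PM on Nov 22.
+11 hours 30 minutes → arrive 11:04 AM UTC on Nov 23.
Flight 1 lands earlier by 18 hours 43 minutes.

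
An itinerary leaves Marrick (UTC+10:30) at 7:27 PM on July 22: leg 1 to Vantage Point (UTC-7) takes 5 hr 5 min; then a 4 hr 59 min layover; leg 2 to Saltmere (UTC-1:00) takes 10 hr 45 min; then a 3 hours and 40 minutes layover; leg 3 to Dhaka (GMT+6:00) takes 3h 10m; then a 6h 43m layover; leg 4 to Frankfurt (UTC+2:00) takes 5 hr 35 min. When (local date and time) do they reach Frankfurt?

2:54 AM on July 24

Convert departure to UTC: 7:27 PM − 10:30 = 8:57 AM UTC on Jul 22.
Add 5 hours and 5 minutes leg 1 → 2:02 PM UTC.
Add 4 hours and 59 minutes layover in Vantage Point → 7:01 PM UTC.
Add 10 hours 45 minutes leg 2 → 5:46 AM UTC (Jul 23).
Add 3 hours 40 minutes layover in Saltmere → 9:26 AM UTC.
Add 3 hours and 10 minutes leg 3 → 12:36 PM UTC.
Add 6 hours and 43 minutes layover in Dhaka → 7:19 PM UTC.
Add 5 hours and 35 minutes leg 4 → 12:54 AM UTC (Jul 24).
Frankfurt is UTC+2:00, so local arrival = 12:54 AM + 2:00 = 2:54 AM on Jul 24.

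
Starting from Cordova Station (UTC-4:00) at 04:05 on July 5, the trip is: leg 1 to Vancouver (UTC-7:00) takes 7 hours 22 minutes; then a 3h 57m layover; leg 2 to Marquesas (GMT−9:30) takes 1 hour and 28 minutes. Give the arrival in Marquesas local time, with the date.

Convert departure to UTC: 04:05 + 4:00 = 08:05 UTC on Jul 5.
Add 7 hours 22 minutes leg 1 → 15:27 UTC.
Add 3 hours and 57 minutes layover in Vancouver → 19:24 UTC.
Add 1 hour 28 minutes leg 2 → 20:52 UTC.
Marquesas is UTC−9:30, so local arrival = 20:52 − 9:30 = 11:22 on Jul 5.

11:22 on Jul 5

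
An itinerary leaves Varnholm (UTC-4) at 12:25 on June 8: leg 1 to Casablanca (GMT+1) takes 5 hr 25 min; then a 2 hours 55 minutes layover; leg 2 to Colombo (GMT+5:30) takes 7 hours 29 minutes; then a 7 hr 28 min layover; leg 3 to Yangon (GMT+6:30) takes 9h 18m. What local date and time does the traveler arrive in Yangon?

Convert departure to UTC: 12:25 + 4:00 = 16:25 UTC on Jun 8.
Add 5 hours 25 minutes leg 1 → 21:50 UTC.
Add 2 hours 55 minutes layover in Casablanca → 00:45 UTC (Jun 9).
Add 7 hours 29 minutes leg 2 → 08:14 UTC.
Add 7 hours and 28 minutes layover in Colombo → 15:42 UTC.
Add 9 hours 18 minutes leg 3 → 01:00 UTC (Jun 10).
Yangon is UTC+6:30, so local arrival = 01:00 + 6:30 = 07:30 on Jun 10.

07:30 on June 10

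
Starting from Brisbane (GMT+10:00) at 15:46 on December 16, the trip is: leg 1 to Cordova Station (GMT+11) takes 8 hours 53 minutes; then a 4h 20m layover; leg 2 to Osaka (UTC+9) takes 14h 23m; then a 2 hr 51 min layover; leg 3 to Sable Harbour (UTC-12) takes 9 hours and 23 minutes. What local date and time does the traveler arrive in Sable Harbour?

09:36 on Dec 17

Convert departure to UTC: 15:46 − 10:00 = 05:46 UTC on Dec 16.
Add 8 hours 53 minutes leg 1 → 14:39 UTC.
Add 4 hours 20 minutes layover in Cordova Station → 18:59 UTC.
Add 14 hours 23 minutes leg 2 → 09:22 UTC (Dec 17).
Add 2 hours 51 minutes layover in Osaka → 12:13 UTC.
Add 9 hours and 23 minutes leg 3 → 21:36 UTC.
Sable Harbour is UTC−12:00, so local arrival = 21:36 − 12:00 = 09:36 on Dec 17.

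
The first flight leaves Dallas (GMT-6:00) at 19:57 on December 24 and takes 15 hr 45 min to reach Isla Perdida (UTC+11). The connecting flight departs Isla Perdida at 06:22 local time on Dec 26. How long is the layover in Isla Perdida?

1 hour 40 minutes

Convert departure to UTC: 19:57 + 6:00 = 01:57 UTC on Dec 25.
Add 15 hours 45 minutes flight time → 17:42 UTC.
Isla Perdida is UTC+11:00, so local arrival = 17:42 + 11:00 = 04:42 on Dec 26.
Layover = 06:22 − 04:42 = 1 hour 40 minutes.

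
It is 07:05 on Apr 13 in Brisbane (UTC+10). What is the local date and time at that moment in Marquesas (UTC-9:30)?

11:35 on Apr 12

Marquesas is 19:30 behind Brisbane.
Shift by the zone difference: 07:05 − 19:30 = 11:35 on Apr 12 in Marquesas.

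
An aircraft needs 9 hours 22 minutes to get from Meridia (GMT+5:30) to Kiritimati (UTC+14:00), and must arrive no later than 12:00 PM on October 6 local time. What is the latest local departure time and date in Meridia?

Target arrival in UTC: 12:00 PM − 14:00 = 10:00 PM on Oct 5.
Subtract 9 hours 22 minutes → departure 12:38 PM UTC on Oct 5.
Meridia is UTC+5:30: 12:38 PM + 5:30 = 6:08 PM on Oct 5.

6:08 PM on Oct 5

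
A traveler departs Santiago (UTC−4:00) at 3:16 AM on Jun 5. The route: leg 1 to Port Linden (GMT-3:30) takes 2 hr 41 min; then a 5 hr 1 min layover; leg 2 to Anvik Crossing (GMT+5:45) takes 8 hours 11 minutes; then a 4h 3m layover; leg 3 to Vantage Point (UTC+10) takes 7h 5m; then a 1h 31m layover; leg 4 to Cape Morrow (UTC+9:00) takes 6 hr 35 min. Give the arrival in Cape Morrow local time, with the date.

Convert departure to UTC: 3:16 AM + 4:00 = 7:16 AM UTC on Jun 5.
Add 2 hours and 41 minutes leg 1 → 9:57 AM UTC.
Add 5 hours and 1 minute layover in Port Linden → 2:58 PM UTC.
Add 8 hours 11 minutes leg 2 → 11:09 PM UTC.
Add 4 hours 3 minutes layover in Anvik Crossing → 3:12 AM UTC (Jun 6).
Add 7 hours 5 minutes leg 3 → 10:17 AM UTC.
Add 1 hour 31 minutes layover in Vantage Point → 11:48 AM UTC.
Add 6 hours and 35 minutes leg 4 → 6:23 PM UTC.
Cape Morrow is UTC+9:00, so local arrival = 6:23 PM + 9:00 = 3:23 AM on Jun 7.

3:23 AM on June 7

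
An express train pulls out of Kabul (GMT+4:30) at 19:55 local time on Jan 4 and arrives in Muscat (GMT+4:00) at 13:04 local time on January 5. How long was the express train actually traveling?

17 hours 39 minutes

Muscat is 0:30 behind Kabul.
Clock-face elapsed time (ignoring zones) is 17 hours 9 minutes.
Actual elapsed = 17 hours 9 minutes + 0:30 = 17 hours 39 minutes.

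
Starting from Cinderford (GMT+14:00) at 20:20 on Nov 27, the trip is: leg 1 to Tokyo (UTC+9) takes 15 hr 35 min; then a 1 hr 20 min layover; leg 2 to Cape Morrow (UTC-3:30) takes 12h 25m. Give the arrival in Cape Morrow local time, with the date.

08:10 on November 28

Convert departure to UTC: 20:20 − 14:00 = 06:20 UTC on Nov 27.
Add 15 hours 35 minutes leg 1 → 21:55 UTC.
Add 1 hour 20 minutes layover in Tokyo → 23:15 UTC.
Add 12 hours and 25 minutes leg 2 → 11:40 UTC (Nov 28).
Cape Morrow is UTC−3:30, so local arrival = 11:40 − 3:30 = 08:10 on Nov 28.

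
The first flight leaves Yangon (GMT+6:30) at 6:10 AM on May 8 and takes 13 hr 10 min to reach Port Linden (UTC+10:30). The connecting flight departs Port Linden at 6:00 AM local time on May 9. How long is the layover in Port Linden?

6 hours 40 minutes

Convert departure to UTC: 6:10 AM − 6:30 = 11:40 PM UTC on May 7.
Add 13 hours 10 minutes flight time → 12:50 PM UTC (May 8).
Port Linden is UTC+10:30, so local arrival = 12:50 PM + 10:30 = 11:20 PM on May 8.
Layover = 6:00 AM − 11:20 PM (+1 day) = 6 hours 40 minutes.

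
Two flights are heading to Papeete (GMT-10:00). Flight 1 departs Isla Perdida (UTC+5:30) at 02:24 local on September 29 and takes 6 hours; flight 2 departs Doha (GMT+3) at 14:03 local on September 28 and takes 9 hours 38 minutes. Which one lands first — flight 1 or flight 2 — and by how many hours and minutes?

the second, by 6 hours 13 minutes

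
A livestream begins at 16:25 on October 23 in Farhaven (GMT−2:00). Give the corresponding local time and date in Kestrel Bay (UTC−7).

In UTC: 16:25 + 2:00 = 18:25 on Oct 23.
Kestrel Bay is UTC−7:00: 18:25 − 7:00 = 11:25 on Oct 23.

11:25 on October 23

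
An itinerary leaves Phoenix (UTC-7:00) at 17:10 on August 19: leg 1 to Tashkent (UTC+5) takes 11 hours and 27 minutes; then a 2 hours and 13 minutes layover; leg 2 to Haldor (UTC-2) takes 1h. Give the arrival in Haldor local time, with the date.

Convert departure to UTC: 17:10 + 7:00 = 00:10 UTC on Aug 20.
Add 11 hours 27 minutes leg 1 → 11:37 UTC.
Add 2 hours and 13 minutes layover in Tashkent → 13:50 UTC.
Add 1 hour leg 2 → 14:50 UTC.
Haldor is UTC−2:00, so local arrival = 14:50 − 2:00 = 12:50 on Aug 20.

12:50 on August 20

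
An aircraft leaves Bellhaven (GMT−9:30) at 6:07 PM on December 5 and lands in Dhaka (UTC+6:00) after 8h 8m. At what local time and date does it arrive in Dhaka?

5:45 PM on Dec 6

Convert departure to UTC: 6:07 PM + 9:30 = 3:37 AM UTC on Dec 6.
Add 8 hours 8 minutes travel time → 11:45 AM UTC.
Dhaka is UTC+6:00, so local arrival = 11:45 AM + 6:00 = 5:45 PM on Dec 6.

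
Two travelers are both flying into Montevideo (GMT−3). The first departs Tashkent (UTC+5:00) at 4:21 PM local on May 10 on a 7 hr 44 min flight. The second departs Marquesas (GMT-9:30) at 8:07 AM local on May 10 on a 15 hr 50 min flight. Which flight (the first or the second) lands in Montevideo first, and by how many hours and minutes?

Flight 1 in UTC: 4:21 PM − 5:00 = 11:21 AM on May 10.
+7 hours and 44 minutes → arrive 7:05 PM UTC on May 10.
Flight 2 in UTC: 8:07 AM + 9:30 = 5:37 PM on May 10.
+15 hours 50 minutes → arrive 9:27 AM UTC on May 11.
Flight 1 lands earlier by 14 hours 22 minutes.

the first, by 14 hours 22 minutes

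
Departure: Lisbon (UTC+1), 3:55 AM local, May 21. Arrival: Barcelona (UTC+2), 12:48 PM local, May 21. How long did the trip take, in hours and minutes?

Departure in UTC: 3:55 AM − 1:00 = 2:55 AM on May 21.
Arrival in UTC: 12:48 PM − 2:00 = 10:48 AM on May 21.
Elapsed = 10:48 AM − 2:55 AM = 7 hours 53 minutes.

7 hours 53 minutes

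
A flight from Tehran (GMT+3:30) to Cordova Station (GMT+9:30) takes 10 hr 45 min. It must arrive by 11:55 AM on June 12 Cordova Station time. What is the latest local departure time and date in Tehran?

7:10 PM on Jun 11

Target arrival in UTC: 11:55 AM − 9:30 = 2:25 AM on Jun 12.
Subtract 10 hours 45 minutes → departure 3:40 PM UTC on Jun 11.
Tehran is UTC+3:30: 3:40 PM + 3:30 = 7:10 PM on Jun 11.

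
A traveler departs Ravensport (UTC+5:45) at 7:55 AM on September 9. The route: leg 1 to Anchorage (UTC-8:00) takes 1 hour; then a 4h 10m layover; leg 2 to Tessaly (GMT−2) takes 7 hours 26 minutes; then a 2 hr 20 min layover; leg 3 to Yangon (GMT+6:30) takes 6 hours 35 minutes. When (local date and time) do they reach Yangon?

Convert departure to UTC: 7:55 AM − 5:45 = 2:10 AM UTC on Sep 9.
Add 1 hour leg 1 → 3:10 AM UTC.
Add 4 hours and 10 minutes layover in Anchorage → 7:20 AM UTC.
Add 7 hours and 26 minutes leg 2 → 2:46 PM UTC.
Add 2 hours 20 minutes layover in Tessaly → 5:06 PM UTC.
Add 6 hours and 35 minutes leg 3 → 11:41 PM UTC.
Yangon is UTC+6:30, so local arrival = 11:41 PM + 6:30 = 6:11 AM on Sep 10.

6:11 AM on September 10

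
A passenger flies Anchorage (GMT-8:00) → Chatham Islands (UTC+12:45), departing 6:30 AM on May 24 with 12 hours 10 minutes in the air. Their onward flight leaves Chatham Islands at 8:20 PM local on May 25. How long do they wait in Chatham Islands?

4 hours 55 minutes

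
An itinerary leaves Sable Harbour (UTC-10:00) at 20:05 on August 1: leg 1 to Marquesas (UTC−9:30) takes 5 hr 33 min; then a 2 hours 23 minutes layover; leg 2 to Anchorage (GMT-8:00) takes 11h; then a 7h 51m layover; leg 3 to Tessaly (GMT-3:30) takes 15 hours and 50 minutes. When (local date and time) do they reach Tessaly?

Convert departure to UTC: 20:05 + 10:00 = 06:05 UTC on Aug 2.
Add 5 hours 33 minutes leg 1 → 11:38 UTC.
Add 2 hours and 23 minutes layover in Marquesas → 14:01 UTC.
Add 11 hours leg 2 → 01:01 UTC (Aug 3).
Add 7 hours 51 minutes layover in Anchorage → 08:52 UTC.
Add 15 hours 50 minutes leg 3 → 00:42 UTC (Aug 4).
Tessaly is UTC−3:30, so local arrival = 00:42 − 3:30 = 21:12 on Aug 3.

21:12 on August 3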